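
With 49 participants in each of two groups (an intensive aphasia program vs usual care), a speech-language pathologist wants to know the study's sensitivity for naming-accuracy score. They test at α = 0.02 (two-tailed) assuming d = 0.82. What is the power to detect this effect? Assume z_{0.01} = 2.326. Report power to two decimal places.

For two equal groups, power = Φ(d·√(n/2) − z_{α/2}).
d·√(n/2) = 0.82 × √(49/2) = 0.82 × 4.950 = 4.059.
z_β = 4.059 − 2.326 = 1.733.
Power = Φ(1.733) = 0.958.

power ≈ 0.96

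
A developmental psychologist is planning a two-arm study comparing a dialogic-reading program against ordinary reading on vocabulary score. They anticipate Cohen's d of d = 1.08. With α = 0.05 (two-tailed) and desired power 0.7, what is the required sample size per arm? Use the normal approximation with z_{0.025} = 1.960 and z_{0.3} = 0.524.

n = 11 per group

For two independent groups with equal n: n = 2·((z_{α/2} + z_β) / d)².
z_{α/2} + z_β = 1.960 + 0.524 = 2.484.
n = 2 × (2.484 / 1.08)² = 2 × 2.300² = 2 × 5.29 = 10.6.
Round up to the next whole participant.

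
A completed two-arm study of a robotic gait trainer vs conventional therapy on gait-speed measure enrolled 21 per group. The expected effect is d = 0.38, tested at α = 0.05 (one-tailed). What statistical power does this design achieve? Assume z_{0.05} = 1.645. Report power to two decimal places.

For two equal groups, power = Φ(d·√(n/2) − z_{α}).
d·√(n/2) = 0.38 × √(21/2) = 0.38 × 3.240 = 1.231.
z_β = 1.231 − 1.645 = -0.414.
Power = Φ(-0.414) = 0.340.

power ≈ 0.34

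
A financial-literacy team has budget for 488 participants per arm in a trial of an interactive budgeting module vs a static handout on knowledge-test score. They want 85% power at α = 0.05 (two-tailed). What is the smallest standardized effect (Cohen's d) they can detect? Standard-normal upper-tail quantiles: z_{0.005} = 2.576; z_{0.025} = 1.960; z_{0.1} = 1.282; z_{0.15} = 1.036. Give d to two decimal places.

For two independent groups of n = 488 each: d_min = (z_{α/2} + z_β)·√(2/n).
z-sum = 1.960 + 1.036 = 2.996.
d_min = 2.996 × √(2/488) = 2.996 × 0.0640 = 0.192.

d_min ≈ 0.19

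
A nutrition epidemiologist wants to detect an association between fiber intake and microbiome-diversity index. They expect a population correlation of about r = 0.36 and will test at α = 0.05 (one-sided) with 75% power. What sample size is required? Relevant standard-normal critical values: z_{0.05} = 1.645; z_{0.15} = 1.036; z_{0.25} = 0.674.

Fisher's z: C = ½·ln((1+r)/(1−r)) = ½·ln(2.1250) = 0.3769.
n = ((z_{α} + z_β)/C)² + 3.
(1.645 + 0.674) / 0.3769 = 2.319 / 0.3769 = 6.153.
n = 6.153² + 3 = 37.86 + 3 = 40.9.
Round up.

n = 41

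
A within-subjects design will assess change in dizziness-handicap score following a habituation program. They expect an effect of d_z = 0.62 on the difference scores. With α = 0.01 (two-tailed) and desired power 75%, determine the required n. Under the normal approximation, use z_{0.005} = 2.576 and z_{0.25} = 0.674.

For a paired (one-sample on differences) test: n = ((z_{α/2} + z_β) / d)².
z_{α/2} + z_β = 2.576 + 0.674 = 3.250.
n = (3.250 / 0.62)² = 5.242² = 27.48.
Round up.

n = 28 pairs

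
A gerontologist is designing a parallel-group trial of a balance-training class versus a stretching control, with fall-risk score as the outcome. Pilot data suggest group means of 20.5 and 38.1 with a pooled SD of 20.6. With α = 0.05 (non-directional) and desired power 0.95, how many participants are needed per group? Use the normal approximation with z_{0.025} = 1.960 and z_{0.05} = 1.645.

Cohen's d = |M₁ − M₂| / SD_pooled = |20.5 − 38.1| / 20.6 = 17.6 / 20.6 = 0.854.
For two independent groups with equal n: n = 2·((z_{α/2} + z_β) / d)².
z_{α/2} + z_β = 1.960 + 1.645 = 3.605.
n = 2 × (3.605 / 0.854)² = 2 × 4.221² = 2 × 17.82 = 35.6.
Round up to the next whole participant.

n = 36 per group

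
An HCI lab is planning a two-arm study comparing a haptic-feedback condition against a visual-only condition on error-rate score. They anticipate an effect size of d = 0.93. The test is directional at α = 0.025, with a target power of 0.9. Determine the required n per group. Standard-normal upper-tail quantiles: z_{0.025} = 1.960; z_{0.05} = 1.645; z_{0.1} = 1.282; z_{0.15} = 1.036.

n = 25 per group

For two independent groups with equal n: n = 2·((z_{α} + z_β) / d)².
z_{α} + z_β = 1.960 + 1.282 = 3.242.
n = 2 × (3.242 / 0.93)² = 2 × 3.486² = 2 × 12.15 = 24.3.
Round up to the next whole participant.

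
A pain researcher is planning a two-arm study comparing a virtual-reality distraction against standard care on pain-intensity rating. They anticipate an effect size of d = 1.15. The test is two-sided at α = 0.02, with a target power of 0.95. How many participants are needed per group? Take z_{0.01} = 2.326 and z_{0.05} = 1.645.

n = 24 per group

For two independent groups with equal n: n = 2·((z_{α/2} + z_β) / d)².
z_{α/2} + z_β = 2.326 + 1.645 = 3.971.
n = 2 × (3.971 / 1.15)² = 2 × 3.453² = 2 × 11.92 = 23.8.
Round up to the next whole participant.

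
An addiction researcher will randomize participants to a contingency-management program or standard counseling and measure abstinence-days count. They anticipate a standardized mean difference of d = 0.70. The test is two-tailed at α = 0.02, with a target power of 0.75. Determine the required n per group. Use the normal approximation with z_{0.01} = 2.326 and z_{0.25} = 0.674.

For two independent groups with equal n: n = 2·((z_{α/2} + z_β) / d)².
z_{α/2} + z_β = 2.326 + 0.674 = 3.000.
n = 2 × (3.000 / 0.70)² = 2 × 4.286² = 2 × 18.37 = 36.7.
Round up to the next whole participant.

n = 37 per group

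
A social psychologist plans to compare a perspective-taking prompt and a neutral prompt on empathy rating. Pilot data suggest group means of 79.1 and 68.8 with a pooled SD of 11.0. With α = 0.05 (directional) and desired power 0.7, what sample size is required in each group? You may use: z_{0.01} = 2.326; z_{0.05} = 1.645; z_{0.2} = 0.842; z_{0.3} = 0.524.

Cohen's d = |M₁ − M₂| / SD_pooled = |79.1 − 68.8| / 11.0 = 10.3 / 11.0 = 0.936.
For two independent groups with equal n: n = 2·((z_{α} + z_β) / d)².
z_{α} + z_β = 1.645 + 0.524 = 2.169.
n = 2 × (2.169 / 0.936)² = 2 × 2.317² = 2 × 5.37 = 10.7.
Round up to the next whole participant.

n = 11 per group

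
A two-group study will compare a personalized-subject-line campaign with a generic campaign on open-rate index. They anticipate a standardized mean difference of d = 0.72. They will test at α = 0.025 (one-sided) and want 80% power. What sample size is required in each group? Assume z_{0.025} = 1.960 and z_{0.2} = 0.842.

n = 31 per group

For two independent groups with equal n: n = 2·((z_{α} + z_β) / d)².
z_{α} + z_β = 1.960 + 0.842 = 2.802.
n = 2 × (2.802 / 0.72)² = 2 × 3.892² = 2 × 15.15 = 30.3.
Round up to the next whole participant.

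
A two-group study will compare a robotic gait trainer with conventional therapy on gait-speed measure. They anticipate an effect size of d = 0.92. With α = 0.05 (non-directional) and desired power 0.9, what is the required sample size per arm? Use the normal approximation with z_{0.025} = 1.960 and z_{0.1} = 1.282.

n = 25 per group

For two independent groups with equal n: n = 2·((z_{α/2} + z_β) / d)².
z_{α/2} + z_β = 1.960 + 1.282 = 3.242.
n = 2 × (3.242 / 0.92)² = 2 × 3.524² = 2 × 12.42 = 24.8.
Round up to the next whole participant.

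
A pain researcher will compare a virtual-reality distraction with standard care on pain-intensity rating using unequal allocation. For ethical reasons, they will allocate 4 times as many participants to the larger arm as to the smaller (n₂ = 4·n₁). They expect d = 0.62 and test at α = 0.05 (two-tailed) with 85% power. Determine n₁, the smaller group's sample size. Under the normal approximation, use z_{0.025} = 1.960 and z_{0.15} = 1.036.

n₁ = 30

With allocation ratio k = n₂/n₁ = 4, Var(x̄₁−x̄₂) = σ²(1/n₁ + 1/(k·n₁)) = σ²·(k+1)/(k·n₁).
So n₁ = (1 + 1/k)·((z_{α/2} + z_β)/d)² = 1.250 × (2.996/0.62)².
n₁ = 1.250 × 23.35 = 29.2.
Round up: n₁ = 30, giving n₂ = 4 × 30 = 120.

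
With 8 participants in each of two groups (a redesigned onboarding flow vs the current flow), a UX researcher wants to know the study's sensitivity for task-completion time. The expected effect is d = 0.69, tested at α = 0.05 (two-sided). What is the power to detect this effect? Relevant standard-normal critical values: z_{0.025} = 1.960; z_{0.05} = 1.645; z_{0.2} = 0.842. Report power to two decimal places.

For two equal groups, power = Φ(d·√(n/2) − z_{α/2}).
d·√(n/2) = 0.69 × √(8/2) = 0.69 × 2.000 = 1.380.
z_β = 1.380 − 1.960 = -0.580.
Power = Φ(-0.580) = 0.281.

power ≈ 0.28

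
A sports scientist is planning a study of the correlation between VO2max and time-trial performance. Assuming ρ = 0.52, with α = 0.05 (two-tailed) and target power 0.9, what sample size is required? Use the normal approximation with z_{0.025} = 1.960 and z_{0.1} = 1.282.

Fisher's z: C = ½·ln((1+r)/(1−r)) = ½·ln(3.1667) = 0.5763.
n = ((z_{α/2} + z_β)/C)² + 3.
(1.960 + 1.282) / 0.5763 = 3.242 / 0.5763 = 5.626.
n = 5.626² + 3 = 31.65 + 3 = 34.6.
Round up.

n = 35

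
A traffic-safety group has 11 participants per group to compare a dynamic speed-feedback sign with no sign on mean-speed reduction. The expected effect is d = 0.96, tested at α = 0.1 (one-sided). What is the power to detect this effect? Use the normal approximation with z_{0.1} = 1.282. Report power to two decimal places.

For two equal groups, power = Φ(d·√(n/2) − z_{α}).
d·√(n/2) = 0.96 × √(11/2) = 0.96 × 2.345 = 2.251.
z_β = 2.251 − 1.282 = 0.969.
Power = Φ(0.969) = 0.834.

power ≈ 0.83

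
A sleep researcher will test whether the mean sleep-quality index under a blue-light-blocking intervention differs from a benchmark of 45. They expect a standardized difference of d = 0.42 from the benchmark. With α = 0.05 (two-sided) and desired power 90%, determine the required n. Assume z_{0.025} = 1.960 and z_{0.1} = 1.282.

For a one-sample test: n = ((z_{α/2} + z_β) / d)².
z_{α/2} + z_β = 1.960 + 1.282 = 3.242.
n = (3.242 / 0.42)² = 7.719² = 59.58.
Round up.

n = 60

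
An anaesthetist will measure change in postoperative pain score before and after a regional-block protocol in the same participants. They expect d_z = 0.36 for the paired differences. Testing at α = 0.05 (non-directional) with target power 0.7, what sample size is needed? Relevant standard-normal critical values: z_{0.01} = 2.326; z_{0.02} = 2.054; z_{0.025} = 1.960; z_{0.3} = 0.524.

For a paired (one-sample on differences) test: n = ((z_{α/2} + z_β) / d)².
z_{α/2} + z_β = 1.960 + 0.524 = 2.484.
n = (2.484 / 0.36)² = 6.900² = 47.61.
Round up.

n = 48 pairs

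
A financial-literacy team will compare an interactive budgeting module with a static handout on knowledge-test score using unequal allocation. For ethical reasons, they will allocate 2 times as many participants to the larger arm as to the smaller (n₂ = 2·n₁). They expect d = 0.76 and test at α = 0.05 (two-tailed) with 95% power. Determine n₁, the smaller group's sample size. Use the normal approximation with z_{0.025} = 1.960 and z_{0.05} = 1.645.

n₁ = 34

With allocation ratio k = n₂/n₁ = 2, Var(x̄₁−x̄₂) = σ²(1/n₁ + 1/(k·n₁)) = σ²·(k+1)/(k·n₁).
So n₁ = (1 + 1/k)·((z_{α/2} + z_β)/d)² = 1.500 × (3.605/0.76)².
n₁ = 1.500 × 22.50 = 33.8.
Round up: n₁ = 34, giving n₂ = 2 × 34 = 68.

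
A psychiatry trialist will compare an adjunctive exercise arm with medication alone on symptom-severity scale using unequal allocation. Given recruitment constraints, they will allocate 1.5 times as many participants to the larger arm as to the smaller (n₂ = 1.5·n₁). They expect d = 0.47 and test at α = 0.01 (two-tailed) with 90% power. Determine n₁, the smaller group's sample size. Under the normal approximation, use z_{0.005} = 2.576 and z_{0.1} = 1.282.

With allocation ratio k = n₂/n₁ = 1.5, Var(x̄₁−x̄₂) = σ²(1/n₁ + 1/(k·n₁)) = σ²·(k+1)/(k·n₁).
So n₁ = (1 + 1/k)·((z_{α/2} + z_β)/d)² = 1.667 × (3.858/0.47)².
n₁ = 1.667 × 67.38 = 112.3.
Round up: n₁ = 113, giving n₂ = ⌈1.5 × 113⌉ = ⌈169.5⌉ = 170.

n₁ = 113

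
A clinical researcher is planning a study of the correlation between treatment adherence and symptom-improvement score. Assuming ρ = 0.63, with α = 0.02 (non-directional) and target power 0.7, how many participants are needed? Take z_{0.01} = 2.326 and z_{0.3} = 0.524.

Fisher's z: C = ½·ln((1+r)/(1−r)) = ½·ln(4.4054) = 0.7414.
n = ((z_{α/2} + z_β)/C)² + 3.
(2.326 + 0.524) / 0.7414 = 2.850 / 0.7414 = 3.844.
n = 3.844² + 3 = 14.78 + 3 = 17.8.
Round up.

n = 18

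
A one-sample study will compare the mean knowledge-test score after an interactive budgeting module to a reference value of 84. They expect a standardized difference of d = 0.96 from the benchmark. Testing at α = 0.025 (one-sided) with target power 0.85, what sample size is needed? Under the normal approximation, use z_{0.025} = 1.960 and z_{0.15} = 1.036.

n = 10

For a one-sample test: n = ((z_{α} + z_β) / d)².
z_{α} + z_β = 1.960 + 1.036 = 2.996.
n = (2.996 / 0.96)² = 3.121² = 9.74.
Round up.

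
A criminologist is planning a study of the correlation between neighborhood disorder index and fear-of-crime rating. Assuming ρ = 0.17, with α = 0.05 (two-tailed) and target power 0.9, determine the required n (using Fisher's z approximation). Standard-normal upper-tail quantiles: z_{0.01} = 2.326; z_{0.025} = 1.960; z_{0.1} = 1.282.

Fisher's z: C = ½·ln((1+r)/(1−r)) = ½·ln(1.4096) = 0.1717.
n = ((z_{α/2} + z_β)/C)² + 3.
(1.960 + 1.282) / 0.1717 = 3.242 / 0.1717 = 18.882.
n = 18.882² + 3 = 356.52 + 3 = 359.5.
Round up.

n = 360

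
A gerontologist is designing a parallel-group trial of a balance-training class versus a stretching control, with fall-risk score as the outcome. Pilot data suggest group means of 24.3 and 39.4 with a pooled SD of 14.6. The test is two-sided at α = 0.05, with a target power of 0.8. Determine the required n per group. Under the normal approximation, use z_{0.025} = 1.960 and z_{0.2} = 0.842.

Cohen's d = |M₁ − M₂| / SD_pooled = |24.3 − 39.4| / 14.6 = 15.1 / 14.6 = 1.034.
For two independent groups with equal n: n = 2·((z_{α/2} + z_β) / d)².
z_{α/2} + z_β = 1.960 + 0.842 = 2.802.
n = 2 × (2.802 / 1.034)² = 2 × 2.710² = 2 × 7.34 = 14.7.
Round up to the next whole participant.

n = 15 per group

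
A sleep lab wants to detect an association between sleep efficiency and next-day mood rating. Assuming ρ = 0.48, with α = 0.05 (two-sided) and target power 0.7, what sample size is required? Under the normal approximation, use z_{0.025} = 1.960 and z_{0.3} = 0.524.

Fisher's z: C = ½·ln((1+r)/(1−r)) = ½·ln(2.8462) = 0.5230.
n = ((z_{α/2} + z_β)/C)² + 3.
(1.960 + 0.524) / 0.5230 = 2.484 / 0.5230 = 4.750.
n = 4.750² + 3 = 22.56 + 3 = 25.6.
Round up.

n = 26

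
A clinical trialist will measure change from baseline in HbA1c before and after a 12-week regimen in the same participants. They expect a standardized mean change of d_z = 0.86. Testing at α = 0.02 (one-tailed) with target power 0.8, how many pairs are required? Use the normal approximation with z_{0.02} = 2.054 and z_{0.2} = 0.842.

n = 12 pairs

For a paired (one-sample on differences) test: n = ((z_{α} + z_β) / d)².
z_{α} + z_β = 2.054 + 0.842 = 2.896.
n = (2.896 / 0.86)² = 3.367² = 11.34.
Round up.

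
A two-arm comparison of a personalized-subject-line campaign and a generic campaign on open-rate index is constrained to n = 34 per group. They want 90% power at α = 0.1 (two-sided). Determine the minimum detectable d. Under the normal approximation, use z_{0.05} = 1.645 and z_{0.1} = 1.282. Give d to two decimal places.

d_min ≈ 0.71

For two independent groups of n = 34 each: d_min = (z_{α/2} + z_β)·√(2/n).
z-sum = 1.645 + 1.282 = 2.927.
d_min = 2.927 × √(2/34) = 2.927 × 0.2425 = 0.710.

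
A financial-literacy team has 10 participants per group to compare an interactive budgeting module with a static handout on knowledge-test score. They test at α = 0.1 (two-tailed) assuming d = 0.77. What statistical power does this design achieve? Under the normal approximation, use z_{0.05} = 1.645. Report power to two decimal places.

For two equal groups, power = Φ(d·√(n/2) − z_{α/2}).
d·√(n/2) = 0.77 × √(10/2) = 0.77 × 2.236 = 1.722.
z_β = 1.722 − 1.645 = 0.077.
Power = Φ(0.077) = 0.531.

power ≈ 0.53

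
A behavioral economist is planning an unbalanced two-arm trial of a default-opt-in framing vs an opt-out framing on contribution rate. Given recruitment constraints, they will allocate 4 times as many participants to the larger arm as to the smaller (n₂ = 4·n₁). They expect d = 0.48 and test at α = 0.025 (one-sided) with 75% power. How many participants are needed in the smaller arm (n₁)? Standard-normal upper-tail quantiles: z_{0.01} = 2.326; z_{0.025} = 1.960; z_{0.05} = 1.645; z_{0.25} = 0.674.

With allocation ratio k = n₂/n₁ = 4, Var(x̄₁−x̄₂) = σ²(1/n₁ + 1/(k·n₁)) = σ²·(k+1)/(k·n₁).
So n₁ = (1 + 1/k)·((z_{α} + z_β)/d)² = 1.250 × (2.634/0.48)².
n₁ = 1.250 × 30.11 = 37.6.
Round up: n₁ = 38, giving n₂ = 4 × 38 = 152.

n₁ = 38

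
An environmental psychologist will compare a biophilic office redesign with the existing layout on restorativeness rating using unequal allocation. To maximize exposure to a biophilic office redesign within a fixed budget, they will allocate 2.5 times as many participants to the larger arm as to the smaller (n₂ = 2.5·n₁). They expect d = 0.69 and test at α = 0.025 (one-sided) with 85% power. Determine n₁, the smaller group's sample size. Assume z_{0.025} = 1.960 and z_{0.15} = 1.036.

With allocation ratio k = n₂/n₁ = 2.5, Var(x̄₁−x̄₂) = σ²(1/n₁ + 1/(k·n₁)) = σ²·(k+1)/(k·n₁).
So n₁ = (1 + 1/k)·((z_{α} + z_β)/d)² = 1.400 × (2.996/0.69)².
n₁ = 1.400 × 18.85 = 26.4.
Round up: n₁ = 27, giving n₂ = ⌈2.5 × 27⌉ = ⌈67.5⌉ = 68.

n₁ = 27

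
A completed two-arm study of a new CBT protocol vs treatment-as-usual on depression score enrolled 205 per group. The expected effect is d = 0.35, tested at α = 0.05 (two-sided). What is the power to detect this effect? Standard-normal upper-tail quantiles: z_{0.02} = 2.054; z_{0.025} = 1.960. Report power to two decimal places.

power ≈ 0.94

For two equal groups, power = Φ(d·√(n/2) − z_{α/2}).
d·√(n/2) = 0.35 × √(205/2) = 0.35 × 10.124 = 3.543.
z_β = 3.543 − 1.960 = 1.583.
Power = Φ(1.583) = 0.943.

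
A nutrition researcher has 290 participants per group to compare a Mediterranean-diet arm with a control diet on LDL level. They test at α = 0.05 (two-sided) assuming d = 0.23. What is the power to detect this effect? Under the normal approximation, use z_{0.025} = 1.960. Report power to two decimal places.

power ≈ 0.79

For two equal groups, power = Φ(d·√(n/2) − z_{α/2}).
d·√(n/2) = 0.23 × √(290/2) = 0.23 × 12.042 = 2.770.
z_β = 2.770 − 1.960 = 0.810.
Power = Φ(0.810) = 0.791.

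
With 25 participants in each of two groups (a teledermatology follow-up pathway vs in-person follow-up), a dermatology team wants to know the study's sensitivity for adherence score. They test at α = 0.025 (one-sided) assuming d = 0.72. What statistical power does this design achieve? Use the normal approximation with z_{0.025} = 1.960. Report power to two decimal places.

power ≈ 0.72

For two equal groups, power = Φ(d·√(n/2) − z_{α}).
d·√(n/2) = 0.72 × √(25/2) = 0.72 × 3.536 = 2.546.
z_β = 2.546 − 1.960 = 0.586.
Power = Φ(0.586) = 0.721.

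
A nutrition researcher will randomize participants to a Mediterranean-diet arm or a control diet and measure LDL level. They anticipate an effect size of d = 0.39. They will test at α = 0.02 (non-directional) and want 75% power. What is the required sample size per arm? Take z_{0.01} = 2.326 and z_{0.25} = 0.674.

For two independent groups with equal n: n = 2·((z_{α/2} + z_β) / d)².
z_{α/2} + z_β = 2.326 + 0.674 = 3.000.
n = 2 × (3.000 / 0.39)² = 2 × 7.692² = 2 × 59.17 = 118.3.
Round up to the next whole participant.

n = 119 per group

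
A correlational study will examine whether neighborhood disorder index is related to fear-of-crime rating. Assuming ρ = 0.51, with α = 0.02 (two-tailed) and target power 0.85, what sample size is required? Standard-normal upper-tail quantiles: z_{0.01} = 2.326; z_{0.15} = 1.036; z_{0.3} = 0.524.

Fisher's z: C = ½·ln((1+r)/(1−r)) = ½·ln(3.0816) = 0.5627.
n = ((z_{α/2} + z_β)/C)² + 3.
(2.326 + 1.036) / 0.5627 = 3.362 / 0.5627 = 5.975.
n = 5.975² + 3 = 35.70 + 3 = 38.7.
Round up.

n = 39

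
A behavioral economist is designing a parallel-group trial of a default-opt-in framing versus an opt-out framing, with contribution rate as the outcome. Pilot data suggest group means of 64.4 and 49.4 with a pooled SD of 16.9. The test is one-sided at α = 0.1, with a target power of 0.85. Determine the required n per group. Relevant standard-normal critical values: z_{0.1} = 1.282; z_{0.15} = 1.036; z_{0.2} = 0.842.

Cohen's d = |M₁ − M₂| / SD_pooled = |64.4 − 49.4| / 16.9 = 15.0 / 16.9 = 0.888.
For two independent groups with equal n: n = 2·((z_{α} + z_β) / d)².
z_{α} + z_β = 1.282 + 1.036 = 2.318.
n = 2 × (2.318 / 0.888)² = 2 × 2.610² = 2 × 6.81 = 13.6.
Round up to the next whole participant.

n = 14 per group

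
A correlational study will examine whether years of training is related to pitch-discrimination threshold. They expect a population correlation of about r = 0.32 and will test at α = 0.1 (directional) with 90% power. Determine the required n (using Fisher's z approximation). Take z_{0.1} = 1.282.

Fisher's z: C = ½·ln((1+r)/(1−r)) = ½·ln(1.9412) = 0.3316.
n = ((z_{α} + z_β)/C)² + 3.
(1.282 + 1.282) / 0.3316 = 2.564 / 0.3316 = 7.732.
n = 7.732² + 3 = 59.79 + 3 = 62.8.
Round up.

n = 63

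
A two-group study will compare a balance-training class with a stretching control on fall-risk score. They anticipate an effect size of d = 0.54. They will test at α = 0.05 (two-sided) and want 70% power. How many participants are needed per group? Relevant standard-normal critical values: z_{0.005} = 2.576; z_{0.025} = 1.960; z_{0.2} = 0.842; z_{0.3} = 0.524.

For two independent groups with equal n: n = 2·((z_{α/2} + z_β) / d)².
z_{α/2} + z_β = 1.960 + 0.524 = 2.484.
n = 2 × (2.484 / 0.54)² = 2 × 4.600² = 2 × 21.16 = 42.3.
Round up to the next whole participant.

n = 43 per group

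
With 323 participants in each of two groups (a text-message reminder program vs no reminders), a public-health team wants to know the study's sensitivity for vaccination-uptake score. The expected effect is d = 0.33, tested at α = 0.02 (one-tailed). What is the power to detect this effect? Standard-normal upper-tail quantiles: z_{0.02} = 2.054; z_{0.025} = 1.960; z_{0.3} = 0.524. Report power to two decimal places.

power ≈ 0.98

For two equal groups, power = Φ(d·√(n/2) − z_{α}).
d·√(n/2) = 0.33 × √(323/2) = 0.33 × 12.708 = 4.194.
z_β = 4.194 − 2.054 = 2.140.
Power = Φ(2.140) = 0.984.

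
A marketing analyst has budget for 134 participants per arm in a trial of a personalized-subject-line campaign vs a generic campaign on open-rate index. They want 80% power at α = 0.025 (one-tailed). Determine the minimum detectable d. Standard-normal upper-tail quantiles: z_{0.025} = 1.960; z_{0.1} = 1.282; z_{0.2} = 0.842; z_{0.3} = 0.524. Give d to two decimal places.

For two independent groups of n = 134 each: d_min = (z_{α} + z_β)·√(2/n).
z-sum = 1.960 + 0.842 = 2.802.
d_min = 2.802 × √(2/134) = 2.802 × 0.1222 = 0.342.

d_min ≈ 0.34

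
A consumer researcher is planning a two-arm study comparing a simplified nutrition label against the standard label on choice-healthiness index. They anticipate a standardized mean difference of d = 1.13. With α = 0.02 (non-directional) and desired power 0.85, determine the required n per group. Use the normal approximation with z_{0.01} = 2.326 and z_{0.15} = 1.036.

n = 18 per group

For two independent groups with equal n: n = 2·((z_{α/2} + z_β) / d)².
z_{α/2} + z_β = 2.326 + 1.036 = 3.362.
n = 2 × (3.362 / 1.13)² = 2 × 2.975² = 2 × 8.85 = 17.7.
Round up to the next whole participant.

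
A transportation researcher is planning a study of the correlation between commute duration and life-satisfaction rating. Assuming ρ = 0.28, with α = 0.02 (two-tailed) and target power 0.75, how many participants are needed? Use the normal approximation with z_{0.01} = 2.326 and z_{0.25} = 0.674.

n = 112

Fisher's z: C = ½·ln((1+r)/(1−r)) = ½·ln(1.7778) = 0.2877.
n = ((z_{α/2} + z_β)/C)² + 3.
(2.326 + 0.674) / 0.2877 = 3.000 / 0.2877 = 10.428.
n = 10.428² + 3 = 108.73 + 3 = 111.7.
Round up.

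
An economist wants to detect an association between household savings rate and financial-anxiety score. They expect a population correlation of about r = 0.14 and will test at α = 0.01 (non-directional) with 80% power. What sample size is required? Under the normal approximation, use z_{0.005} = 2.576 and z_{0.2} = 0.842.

Fisher's z: C = ½·ln((1+r)/(1−r)) = ½·ln(1.3256) = 0.1409.
n = ((z_{α/2} + z_β)/C)² + 3.
(2.576 + 0.842) / 0.1409 = 3.418 / 0.1409 = 24.258.
n = 24.258² + 3 = 588.47 + 3 = 591.5.
Round up.

n = 592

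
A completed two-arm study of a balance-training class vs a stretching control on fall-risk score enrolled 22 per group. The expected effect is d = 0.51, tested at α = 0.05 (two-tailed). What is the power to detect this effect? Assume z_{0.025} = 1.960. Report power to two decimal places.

For two equal groups, power = Φ(d·√(n/2) − z_{α/2}).
d·√(n/2) = 0.51 × √(22/2) = 0.51 × 3.317 = 1.691.
z_β = 1.691 − 1.960 = -0.269.
Power = Φ(-0.269) = 0.394.

power ≈ 0.39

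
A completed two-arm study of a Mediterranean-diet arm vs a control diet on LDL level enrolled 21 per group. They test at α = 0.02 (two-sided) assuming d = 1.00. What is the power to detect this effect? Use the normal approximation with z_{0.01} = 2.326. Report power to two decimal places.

power ≈ 0.82

For two equal groups, power = Φ(d·√(n/2) − z_{α/2}).
d·√(n/2) = 1.00 × √(21/2) = 1.00 × 3.240 = 3.240.
z_β = 3.240 − 2.326 = 0.914.
Power = Φ(0.914) = 0.820.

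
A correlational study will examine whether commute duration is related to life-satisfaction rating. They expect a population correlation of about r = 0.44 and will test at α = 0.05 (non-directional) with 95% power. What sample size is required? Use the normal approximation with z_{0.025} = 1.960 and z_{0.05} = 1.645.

n = 62

Fisher's z: C = ½·ln((1+r)/(1−r)) = ½·ln(2.5714) = 0.4722.
n = ((z_{α/2} + z_β)/C)² + 3.
(1.960 + 1.645) / 0.4722 = 3.605 / 0.4722 = 7.634.
n = 7.634² + 3 = 58.29 + 3 = 61.3.
Round up.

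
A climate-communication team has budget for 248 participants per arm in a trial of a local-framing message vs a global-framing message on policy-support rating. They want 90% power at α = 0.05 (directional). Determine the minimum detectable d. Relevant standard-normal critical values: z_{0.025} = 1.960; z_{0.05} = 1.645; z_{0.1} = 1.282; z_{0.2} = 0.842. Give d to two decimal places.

d_min ≈ 0.26

For two independent groups of n = 248 each: d_min = (z_{α} + z_β)·√(2/n).
z-sum = 1.645 + 1.282 = 2.927.
d_min = 2.927 × √(2/248) = 2.927 × 0.0898 = 0.263.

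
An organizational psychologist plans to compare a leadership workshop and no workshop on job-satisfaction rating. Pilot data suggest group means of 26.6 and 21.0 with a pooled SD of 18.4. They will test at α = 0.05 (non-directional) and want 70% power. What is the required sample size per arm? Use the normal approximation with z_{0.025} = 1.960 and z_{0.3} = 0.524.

n = 134 per group

Cohen's d = |M₁ − M₂| / SD_pooled = |26.6 − 21.0| / 18.4 = 5.6 / 18.4 = 0.304.
For two independent groups with equal n: n = 2·((z_{α/2} + z_β) / d)².
z_{α/2} + z_β = 1.960 + 0.524 = 2.484.
n = 2 × (2.484 / 0.304)² = 2 × 8.171² = 2 × 66.77 = 133.5.
Round up to the next whole participant.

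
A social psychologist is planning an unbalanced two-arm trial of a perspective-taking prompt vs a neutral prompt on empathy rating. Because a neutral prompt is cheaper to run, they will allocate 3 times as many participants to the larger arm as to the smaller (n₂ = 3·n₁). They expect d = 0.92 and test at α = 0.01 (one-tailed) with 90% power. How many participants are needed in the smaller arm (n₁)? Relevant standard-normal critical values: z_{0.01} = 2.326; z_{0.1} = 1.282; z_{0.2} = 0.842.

With allocation ratio k = n₂/n₁ = 3, Var(x̄₁−x̄₂) = σ²(1/n₁ + 1/(k·n₁)) = σ²·(k+1)/(k·n₁).
So n₁ = (1 + 1/k)·((z_{α} + z_β)/d)² = 1.333 × (3.608/0.92)².
n₁ = 1.333 × 15.38 = 20.5.
Round up: n₁ = 21, giving n₂ = 3 × 21 = 63.

n₁ = 21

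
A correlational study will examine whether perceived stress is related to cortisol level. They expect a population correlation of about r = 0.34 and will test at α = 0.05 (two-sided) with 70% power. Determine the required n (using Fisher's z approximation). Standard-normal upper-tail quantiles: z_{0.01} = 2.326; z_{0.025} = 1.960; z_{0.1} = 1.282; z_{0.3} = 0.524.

n = 53

Fisher's z: C = ½·ln((1+r)/(1−r)) = ½·ln(2.0303) = 0.3541.
n = ((z_{α/2} + z_β)/C)² + 3.
(1.960 + 0.524) / 0.3541 = 2.484 / 0.3541 = 7.015.
n = 7.015² + 3 = 49.21 + 3 = 52.2.
Round up.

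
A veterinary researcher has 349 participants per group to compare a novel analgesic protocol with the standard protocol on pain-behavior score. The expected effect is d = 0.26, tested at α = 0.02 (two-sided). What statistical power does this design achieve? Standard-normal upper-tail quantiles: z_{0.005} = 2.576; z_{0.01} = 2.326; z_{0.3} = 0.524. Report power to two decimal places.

power ≈ 0.87

For two equal groups, power = Φ(d·√(n/2) − z_{α/2}).
d·√(n/2) = 0.26 × √(349/2) = 0.26 × 13.210 = 3.435.
z_β = 3.435 − 2.326 = 1.109.
Power = Φ(1.109) = 0.866.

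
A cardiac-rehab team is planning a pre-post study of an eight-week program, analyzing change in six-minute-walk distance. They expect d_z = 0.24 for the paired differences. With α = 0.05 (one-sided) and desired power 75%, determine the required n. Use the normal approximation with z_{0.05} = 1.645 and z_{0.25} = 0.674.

n = 94 pairs

For a paired (one-sample on differences) test: n = ((z_{α} + z_β) / d)².
z_{α} + z_β = 1.645 + 0.674 = 2.319.
n = (2.319 / 0.24)² = 9.662² = 93.36.
Round up.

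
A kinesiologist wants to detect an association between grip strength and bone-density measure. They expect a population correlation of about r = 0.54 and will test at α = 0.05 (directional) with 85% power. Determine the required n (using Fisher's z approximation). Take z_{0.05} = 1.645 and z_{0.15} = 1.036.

n = 23

Fisher's z: C = ½·ln((1+r)/(1−r)) = ½·ln(3.3478) = 0.6042.
n = ((z_{α} + z_β)/C)² + 3.
(1.645 + 1.036) / 0.6042 = 2.681 / 0.6042 = 4.437.
n = 4.437² + 3 = 19.69 + 3 = 22.7.
Round up.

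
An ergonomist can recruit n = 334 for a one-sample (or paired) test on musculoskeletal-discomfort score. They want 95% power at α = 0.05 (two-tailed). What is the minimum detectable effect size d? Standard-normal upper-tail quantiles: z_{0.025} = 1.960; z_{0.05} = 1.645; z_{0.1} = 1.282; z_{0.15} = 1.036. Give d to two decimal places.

d_min ≈ 0.20

For a single sample (or paired design) of n = 334: d_min = (z_{α/2} + z_β)/√n.
z-sum = 1.960 + 1.645 = 3.605.
d_min = 3.605 / √334 = 3.605 / 18.276 = 0.197.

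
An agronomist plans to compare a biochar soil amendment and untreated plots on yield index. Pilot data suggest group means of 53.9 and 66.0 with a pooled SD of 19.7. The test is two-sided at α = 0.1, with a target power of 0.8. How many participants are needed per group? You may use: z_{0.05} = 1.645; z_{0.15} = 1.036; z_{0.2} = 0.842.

Cohen's d = |M₁ − M₂| / SD_pooled = |53.9 − 66.0| / 19.7 = 12.1 / 19.7 = 0.614.
For two independent groups with equal n: n = 2·((z_{α/2} + z_β) / d)².
z_{α/2} + z_β = 1.645 + 0.842 = 2.487.
n = 2 × (2.487 / 0.614)² = 2 × 4.050² = 2 × 16.41 = 32.8.
Round up to the next whole participant.

n = 33 per group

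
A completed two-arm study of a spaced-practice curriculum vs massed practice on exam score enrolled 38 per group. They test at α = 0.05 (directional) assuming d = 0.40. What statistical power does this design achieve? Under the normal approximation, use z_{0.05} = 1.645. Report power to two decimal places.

power ≈ 0.54

For two equal groups, power = Φ(d·√(n/2) − z_{α}).
d·√(n/2) = 0.40 × √(38/2) = 0.40 × 4.359 = 1.744.
z_β = 1.744 − 1.645 = 0.099.
Power = Φ(0.099) = 0.539.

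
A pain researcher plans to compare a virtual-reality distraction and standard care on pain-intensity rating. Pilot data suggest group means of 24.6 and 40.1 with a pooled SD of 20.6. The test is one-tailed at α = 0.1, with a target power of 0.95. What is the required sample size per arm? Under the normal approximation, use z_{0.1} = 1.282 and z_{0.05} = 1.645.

n = 31 per group

Cohen's d = |M₁ − M₂| / SD_pooled = |24.6 − 40.1| / 20.6 = 15.5 / 20.6 = 0.752.
For two independent groups with equal n: n = 2·((z_{α} + z_β) / d)².
z_{α} + z_β = 1.282 + 1.645 = 2.927.
n = 2 × (2.927 / 0.752)² = 2 × 3.892² = 2 × 15.15 = 30.3.
Round up to the next whole participant.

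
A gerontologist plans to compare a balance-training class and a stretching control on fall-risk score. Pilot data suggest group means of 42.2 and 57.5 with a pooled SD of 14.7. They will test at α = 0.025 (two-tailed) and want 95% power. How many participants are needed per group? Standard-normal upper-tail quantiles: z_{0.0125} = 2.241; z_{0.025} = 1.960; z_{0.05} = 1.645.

Cohen's d = |M₁ − M₂| / SD_pooled = |42.2 − 57.5| / 14.7 = 15.3 / 14.7 = 1.041.
For two independent groups with equal n: n = 2·((z_{α/2} + z_β) / d)².
z_{α/2} + z_β = 2.241 + 1.645 = 3.886.
n = 2 × (3.886 / 1.041)² = 2 × 3.733² = 2 × 13.93 = 27.9.
Round up to the next whole participant.

n = 28 per group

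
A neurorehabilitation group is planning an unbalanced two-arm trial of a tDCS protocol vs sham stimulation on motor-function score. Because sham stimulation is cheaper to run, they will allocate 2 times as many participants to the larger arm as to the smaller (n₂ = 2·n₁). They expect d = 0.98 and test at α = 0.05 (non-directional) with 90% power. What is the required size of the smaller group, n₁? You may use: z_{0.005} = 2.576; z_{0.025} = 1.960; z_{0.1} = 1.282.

n₁ = 17

With allocation ratio k = n₂/n₁ = 2, Var(x̄₁−x̄₂) = σ²(1/n₁ + 1/(k·n₁)) = σ²·(k+1)/(k·n₁).
So n₁ = (1 + 1/k)·((z_{α/2} + z_β)/d)² = 1.500 × (3.242/0.98)².
n₁ = 1.500 × 10.94 = 16.4.
Round up: n₁ = 17, giving n₂ = 2 × 17 = 34.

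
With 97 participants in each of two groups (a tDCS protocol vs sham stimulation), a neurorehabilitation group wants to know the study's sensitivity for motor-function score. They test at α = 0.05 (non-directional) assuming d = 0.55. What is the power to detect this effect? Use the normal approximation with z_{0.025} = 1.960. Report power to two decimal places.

power ≈ 0.97

For two equal groups, power = Φ(d·√(n/2) − z_{α/2}).
d·√(n/2) = 0.55 × √(97/2) = 0.55 × 6.964 = 3.830.
z_β = 3.830 − 1.960 = 1.870.
Power = Φ(1.870) = 0.969.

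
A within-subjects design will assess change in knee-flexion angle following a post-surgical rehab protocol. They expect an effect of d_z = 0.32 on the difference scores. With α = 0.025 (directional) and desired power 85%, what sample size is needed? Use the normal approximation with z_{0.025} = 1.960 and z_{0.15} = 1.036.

n = 88 pairs

For a paired (one-sample on differences) test: n = ((z_{α} + z_β) / d)².
z_{α} + z_β = 1.960 + 1.036 = 2.996.
n = (2.996 / 0.32)² = 9.362² = 87.66.
Round up.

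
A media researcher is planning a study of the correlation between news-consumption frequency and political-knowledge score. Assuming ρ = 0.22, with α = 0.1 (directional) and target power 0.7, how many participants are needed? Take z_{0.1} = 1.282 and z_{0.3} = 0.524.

Fisher's z: C = ½·ln((1+r)/(1−r)) = ½·ln(1.5641) = 0.2237.
n = ((z_{α} + z_β)/C)² + 3.
(1.282 + 0.524) / 0.2237 = 1.806 / 0.2237 = 8.073.
n = 8.073² + 3 = 65.18 + 3 = 68.2.
Round up.

n = 69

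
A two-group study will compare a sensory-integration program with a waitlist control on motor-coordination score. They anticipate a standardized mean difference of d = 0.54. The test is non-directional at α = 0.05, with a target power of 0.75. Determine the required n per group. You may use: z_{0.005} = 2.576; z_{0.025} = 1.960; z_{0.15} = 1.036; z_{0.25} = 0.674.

For two independent groups with equal n: n = 2·((z_{α/2} + z_β) / d)².
z_{α/2} + z_β = 1.960 + 0.674 = 2.634.
n = 2 × (2.634 / 0.54)² = 2 × 4.878² = 2 × 23.79 = 47.6.
Round up to the next whole participant.

n = 48 per group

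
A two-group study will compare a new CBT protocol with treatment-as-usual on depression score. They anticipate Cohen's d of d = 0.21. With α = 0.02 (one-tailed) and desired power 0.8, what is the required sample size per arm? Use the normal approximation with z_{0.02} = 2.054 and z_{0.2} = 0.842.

n = 381 per group

For two independent groups with equal n: n = 2·((z_{α} + z_β) / d)².
z_{α} + z_β = 2.054 + 0.842 = 2.896.
n = 2 × (2.896 / 0.21)² = 2 × 13.790² = 2 × 190.18 = 380.4.
Round up to the next whole participant.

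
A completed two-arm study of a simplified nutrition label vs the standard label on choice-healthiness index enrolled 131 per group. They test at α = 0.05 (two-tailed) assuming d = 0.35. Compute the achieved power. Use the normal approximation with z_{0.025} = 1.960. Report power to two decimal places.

For two equal groups, power = Φ(d·√(n/2) − z_{α/2}).
d·√(n/2) = 0.35 × √(131/2) = 0.35 × 8.093 = 2.833.
z_β = 2.833 − 1.960 = 0.873.
Power = Φ(0.873) = 0.809.

power ≈ 0.81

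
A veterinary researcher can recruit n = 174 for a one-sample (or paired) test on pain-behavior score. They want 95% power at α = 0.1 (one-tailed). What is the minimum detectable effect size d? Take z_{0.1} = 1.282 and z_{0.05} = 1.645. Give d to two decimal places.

d_min ≈ 0.22

For a single sample (or paired design) of n = 174: d_min = (z_{α} + z_β)/√n.
z-sum = 1.282 + 1.645 = 2.927.
d_min = 2.927 / √174 = 2.927 / 13.191 = 0.222.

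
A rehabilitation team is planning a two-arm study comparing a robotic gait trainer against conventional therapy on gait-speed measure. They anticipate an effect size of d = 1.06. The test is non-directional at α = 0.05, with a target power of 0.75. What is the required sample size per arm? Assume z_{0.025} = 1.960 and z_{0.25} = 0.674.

For two independent groups with equal n: n = 2·((z_{α/2} + z_β) / d)².
z_{α/2} + z_β = 1.960 + 0.674 = 2.634.
n = 2 × (2.634 / 1.06)² = 2 × 2.485² = 2 × 6.17 = 12.3.
Round up to the next whole participant.

n = 13 per group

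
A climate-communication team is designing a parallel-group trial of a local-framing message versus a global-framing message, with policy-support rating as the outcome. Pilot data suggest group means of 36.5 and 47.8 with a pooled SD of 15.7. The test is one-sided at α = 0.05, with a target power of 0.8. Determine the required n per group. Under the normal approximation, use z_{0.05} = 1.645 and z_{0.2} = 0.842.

Cohen's d = |M₁ − M₂| / SD_pooled = |36.5 − 47.8| / 15.7 = 11.3 / 15.7 = 0.720.
For two independent groups with equal n: n = 2·((z_{α} + z_β) / d)².
z_{α} + z_β = 1.645 + 0.842 = 2.487.
n = 2 × (2.487 / 0.720)² = 2 × 3.454² = 2 × 11.93 = 23.9.
Round up to the next whole participant.

n = 24 per group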